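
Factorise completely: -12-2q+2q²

Pull out the common factor 2, then factor the remaining trinomial.

2(q+2)(q-3)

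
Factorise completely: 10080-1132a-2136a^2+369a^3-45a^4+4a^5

(4a-9)(a+2)(a-8)(a^2-3a+70)

By the rational root theorem, a = 9/4 is a root, so (4a-9) is a factor; dividing leaves a^4-9a^3+72a^2-372a-1120.
Continuing, a = -2 is a root, so (a+2) divides it; the quotient is a^3-11a^2+94a-560.
Then a = 8 is a root, giving the factor (a-8) and quotient a^2-3a+70.
The quadratic a^2-3a+70 has discriminant -271 < 0 and is irreducible over ℤ.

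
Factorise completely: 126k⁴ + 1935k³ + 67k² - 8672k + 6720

By the rational root theorem, k = -8/3 is a root, giving the factor (3k + 8) and quotient 42k³ + 533k² - 1399k + 840.
Then k = 8/7 is a root, so (7k - 8) divides it; the quotient is 6k² + 83k - 105.
The remaining quadratic factors as (k + 15)(6k - 7).

(3k + 8)(6k - 7)(7k - 8)(k + 15)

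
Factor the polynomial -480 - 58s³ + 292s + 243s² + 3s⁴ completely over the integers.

(3s + 5)(s - 1)(s - 12)(s - 8)

By the rational root theorem, s = 12 is a root, so (s - 12) divides it; the quotient is 3s³ - 22s² - 21s + 40.
Continuing, s = 8 is a root, so (s - 8) is a factor; dividing leaves 3s² + 2s - 5.
The remaining quadratic factors as (s - 1)(3s + 5).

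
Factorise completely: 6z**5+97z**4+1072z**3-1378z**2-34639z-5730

Testing divisors of the constant over divisors of the leading coefficient, z = 5 is a root, so (z-5) divides it; the quotient is 6z**4+127z**3+1707z**2+7157z+1146.
Then z = -1/6 is a root, so (6z+1) is a factor; dividing leaves z**3+21z**2+281z+1146.
Continuing, z = -6 is a root, so (z+6) is a factor; dividing leaves z**2+15z+191.
The quadratic z**2+15z+191 has discriminant -539 < 0 and is irreducible over ℤ.

(6z+1)(z+6)(z-5)(z**2+15z+191)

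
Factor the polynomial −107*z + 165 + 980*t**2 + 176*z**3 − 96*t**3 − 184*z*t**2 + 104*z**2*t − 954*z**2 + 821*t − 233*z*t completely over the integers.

(8*z − 8*t − 3)*(11*z + 12*t + 5)*(2*z + t − 11)

Group: 2*z*(88*z**2 + 8*z*t + 7*z − 96*t**2 − 76*t − 15) + (t − 11)*(88*z**2 + 8*z*t + 7*z − 96*t**2 − 76*t − 15); both groups contain (88*z**2 + 8*z*t + 7*z − 96*t**2 − 76*t − 15), so (2*z + t − 11) is a factor with cofactor 88*z**2 + 8*z*t + 7*z − 96*t**2 − 76*t − 15.
The cofactor groups again: 88*z**2 + 8*z*t + 7*z − 96*t**2 − 76*t − 15 = 11*z*(8*z − 8*t − 3) + (12*t + 5)*(8*z − 8*t − 3); both groups contain (8*z − 8*t − 3), giving (11*z + 12*t + 5)*(8*z − 8*t − 3).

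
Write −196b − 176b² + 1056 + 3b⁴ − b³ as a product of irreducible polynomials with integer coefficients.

By the rational root theorem, b = 8 is a root, giving the factor (b − 8) and quotient 3b³ + 23b² + 8b − 132.
Continuing, b = −11/3 is a root, so (3b + 11) is a factor; dividing leaves b² + 4b − 12.
The remaining quadratic factors as (b + 6)(b − 2).

(3b + 11)(b + 6)(b − 2)(b − 8)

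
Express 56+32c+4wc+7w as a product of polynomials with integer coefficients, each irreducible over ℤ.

Group as (4wc+7w) + (32c+56) = w(4c+7) + 8(4c+7).
Both groups share the factor (4c+7).

(4c+7)(w+8)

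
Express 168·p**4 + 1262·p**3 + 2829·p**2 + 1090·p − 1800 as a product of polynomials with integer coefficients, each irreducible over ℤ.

By the rational root theorem, p = −10/3 is a root, so (3·p + 10) is a factor; dividing leaves 56·p**3 + 234·p**2 + 163·p − 180.
Next, p = −5/2 is a root, giving the factor (2·p + 5) and quotient 28·p**2 + 47·p − 36.
The remaining quadratic factors as (4·p + 9)(7·p − 4).

(2·p + 5)·(3·p + 10)·(4·p + 9)·(7·p − 4)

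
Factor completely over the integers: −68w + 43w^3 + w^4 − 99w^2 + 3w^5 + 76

Trying the rational-root candidates, w = 2/3 is a root, so (3w − 2) is a factor; dividing leaves w^4 + w^3 + 15w^2 − 23w − 38.
Then w = 2 is a root, giving the factor (w − 2) and quotient w^3 + 3w^2 + 21w + 19.
Then w = −1 is a root, so (w + 1) is a factor; dividing leaves w^2 + 2w + 19.
The quadratic w^2 + 2w + 19 has discriminant −72 < 0 and is irreducible over ℤ.

(3w − 2)(w + 1)(w − 2)(w^2 + 2w + 19)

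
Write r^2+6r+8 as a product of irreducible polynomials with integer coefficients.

(r+2)(r+4)

Two integers with product 8 and sum 6 are 2 and 4.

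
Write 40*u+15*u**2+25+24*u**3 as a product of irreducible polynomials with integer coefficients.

(8*u+5)*(3*u**2+5)

Group as (24*u**3+40*u) + (15*u**2+25) = 8*u*(3*u**2+5) + 5*(3*u**2+5).
Both groups share the factor (3*u**2+5).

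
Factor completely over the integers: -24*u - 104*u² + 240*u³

Pull out the common factor 8*u, then factor the remaining trinomial.

8*u*(5*u - 3)*(6*u + 1)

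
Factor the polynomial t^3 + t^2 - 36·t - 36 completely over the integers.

Among the possible rational roots, t = -6 is a root, giving the factor (t + 6) and quotient t^2 - 5·t - 6.
The remaining quadratic factors as (t + 1)(t - 6).

(t + 1)·(t + 6)·(t - 6)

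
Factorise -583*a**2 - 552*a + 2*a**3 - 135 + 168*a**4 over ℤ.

(4*a - 9)*(6*a + 5)*(7*a + 3)*(a + 1)

By the rational root theorem, a = -1 is a root, so (a + 1) divides it; the quotient is 168*a**3 - 166*a**2 - 417*a - 135.
Continuing, a = -3/7 is a root, so (7*a + 3) divides it; the quotient is 24*a**2 - 34*a - 45.
The remaining quadratic factors as (6*a + 5)(4*a - 9).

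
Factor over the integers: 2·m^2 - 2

Pull out the common factor 2; m^2 - 1 is a difference of squares.

2·(m + 1)·(m - 1)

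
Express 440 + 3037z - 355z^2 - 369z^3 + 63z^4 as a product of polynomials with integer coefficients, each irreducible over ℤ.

(3z + 8)(3z - 11)(7z + 1)(z - 5)

Among the possible rational roots, z = 11/3 is a root, so (3z - 11) is a factor; dividing leaves 21z^3 - 46z^2 - 287z - 40.
Then z = -1/7 is a root, giving the factor (7z + 1) and quotient 3z^2 - 7z - 40.
The remaining quadratic factors as (z - 5)(3z + 8).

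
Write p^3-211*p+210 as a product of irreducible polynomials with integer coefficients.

(p+15)*(p-1)*(p-14)

By the rational root theorem, p = 14 is a root, so (p-14) is a factor; dividing leaves p^2+14*p-15.
The remaining quadratic factors as (p-1)(p+15).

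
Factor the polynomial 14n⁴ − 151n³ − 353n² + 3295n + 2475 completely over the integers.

Trying the rational-root candidates, n = −9/2 is a root, so (2n + 9) is a factor; dividing leaves 7n³ − 107n² + 305n + 275.
Next, n = 5 is a root, giving the factor (n − 5) and quotient 7n² − 72n − 55.
The remaining quadratic factors as (7n + 5)(n − 11).

(2n + 9)(7n + 5)(n − 11)(n − 5)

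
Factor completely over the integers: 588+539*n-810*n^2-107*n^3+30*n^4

Among the possible rational roots, n = 7 is a root, so (n-7) is a factor; dividing leaves 30*n^3+103*n^2-89*n-84.
Next, n = -4 is a root, so (n+4) is a factor; dividing leaves 30*n^2-17*n-21.
The remaining quadratic factors as (5*n+3)(6*n-7).

(5*n+3)*(6*n-7)*(n+4)*(n-7)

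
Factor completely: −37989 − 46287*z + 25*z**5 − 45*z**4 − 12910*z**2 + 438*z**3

Trying the rational-root candidates, z = 9 is a root, giving the factor (z − 9) and quotient 25*z**4 + 180*z**3 + 2058*z**2 + 5612*z + 4221.
Continuing, z = −9/5 is a root, giving the factor (5*z + 9) and quotient 5*z**3 + 27*z**2 + 363*z + 469.
Next, z = −7/5 is a root, so (5*z + 7) is a factor; dividing leaves z**2 + 4*z + 67.
The quadratic z**2 + 4*z + 67 has discriminant −252 < 0 and is irreducible over ℤ.

(5*z + 7)*(5*z + 9)*(z − 9)*(z**2 + 4*z + 67)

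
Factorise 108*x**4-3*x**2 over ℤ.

Every term has a factor of 3*x**2. Then 36*x**2-1 = (6*x)² − (1)².

3*x**2*(6*x+1)*(6*x-1)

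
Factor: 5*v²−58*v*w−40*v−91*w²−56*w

(5*v+7*w)*(v−13*w−8)

Group: 5*v*(v−13*w−8) + 7*w*(v−13*w−8); both groups contain (v−13*w−8).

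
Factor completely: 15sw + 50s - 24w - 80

Group as (15sw + 50s) + (-24w - 80) = 5s(3w + 10) - 8(3w + 10).
Both groups share the factor (3w + 10).

(3w + 10)(5s - 8)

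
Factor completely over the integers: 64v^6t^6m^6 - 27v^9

-v^6(3v - 4t^2m^2)(9v^2 + 12vt^2m^2 + 16t^4m^4)

Every term has a factor of v^6; factoring it out leaves -27v^3 + 64t^6m^6.
Recognize a difference of cubes with the parts 4t^2m^2 and 3v.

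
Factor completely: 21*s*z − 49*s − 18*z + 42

(3*z − 7)*(7*s − 6)

Group as (21*s*z − 49*s) + (−18*z + 42) = 7*s*(3*z − 7) − 6*(3*z − 7).
Both groups share the factor (3*z − 7).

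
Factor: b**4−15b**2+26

(b**2−13)(b**2−2)

Substitute u = b**2 to get a quadratic in u, then factor.
b**2−2 is irreducible over ℤ (2 is not a perfect square).
b**2−13 is irreducible over ℤ (13 is not a perfect square).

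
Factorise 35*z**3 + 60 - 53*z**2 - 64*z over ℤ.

(5*z + 6)*(7*z - 5)*(z - 2)

Trying the rational-root candidates, z = 5/7 is a root, so (7*z - 5) is a factor; dividing leaves 5*z**2 - 4*z - 12.
The remaining quadratic factors as (5*z + 6)(z - 2).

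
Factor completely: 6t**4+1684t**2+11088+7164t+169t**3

Among the possible rational roots, t = −12 is a root, so (t+12) is a factor; dividing leaves 6t**3+97t**2+520t+924.
Continuing, t = −6 is a root, so (t+6) is a factor; dividing leaves 6t**2+61t+154.
The remaining quadratic factors as (3t+14)(2t+11).

(2t+11)(3t+14)(t+12)(t+6)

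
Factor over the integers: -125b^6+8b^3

-b^3(5b-2)(25b^2+10b+4)

Every term has a factor of b^3; factoring it out leaves -125b^3+8.
Recognize a difference of cubes with the parts 2 and 5b.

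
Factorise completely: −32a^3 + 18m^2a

2a(3m − 4a)(3m + 4a)

Factor out 2a, leaving 9m^2 − 16a^2, which is a difference of two squares.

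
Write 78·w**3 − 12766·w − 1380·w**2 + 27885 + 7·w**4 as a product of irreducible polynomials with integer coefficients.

(7·w − 13)·(w + 11)·(w + 15)·(w − 13)

Testing divisors of the constant over divisors of the leading coefficient, w = 13/7 is a root, so (7·w − 13) divides it; the quotient is w**3 + 13·w**2 − 173·w − 2145.
Then w = −11 is a root, so (w + 11) divides it; the quotient is w**2 + 2·w − 195.
The remaining quadratic factors as (w − 13)(w + 15).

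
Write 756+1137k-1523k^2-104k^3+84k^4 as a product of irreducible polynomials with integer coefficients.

Trying the rational-root candidates, k = 9/2 is a root, so (2k-9) is a factor; dividing leaves 42k^3+137k^2-145k-84.
Continuing, k = -3/7 is a root, so (7k+3) divides it; the quotient is 6k^2+17k-28.
The remaining quadratic factors as (6k-7)(k+4).

(2k-9)(6k-7)(7k+3)(k+4)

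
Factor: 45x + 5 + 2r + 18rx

(2r + 5)(9x + 1)

Group as (18rx + 2r) + (45x + 5) = 2r(9x + 1) + 5(9x + 1).
Both groups share the factor (9x + 1).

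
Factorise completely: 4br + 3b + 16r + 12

Group as (4br + 3b) + (16r + 12) = b(4r + 3) + 4(4r + 3).
Both groups share the factor (4r + 3).

(4r + 3)(b + 4)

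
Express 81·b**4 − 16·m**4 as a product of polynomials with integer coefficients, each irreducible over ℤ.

Write as (9·b**2)² − (4·m**2)², then factor 9·b**2 − 4·m**2 once more.

(3·b + 2·m)·(3·b − 2·m)·(9·b**2 + 4·m**2)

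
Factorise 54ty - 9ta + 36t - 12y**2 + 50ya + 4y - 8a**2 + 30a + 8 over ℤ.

Group: 9t(6y - a + 4) + (-2y + 8a + 2)(6y - a + 4); both groups contain (6y - a + 4).

(6y - a + 4)(9t - 2y + 8a + 2)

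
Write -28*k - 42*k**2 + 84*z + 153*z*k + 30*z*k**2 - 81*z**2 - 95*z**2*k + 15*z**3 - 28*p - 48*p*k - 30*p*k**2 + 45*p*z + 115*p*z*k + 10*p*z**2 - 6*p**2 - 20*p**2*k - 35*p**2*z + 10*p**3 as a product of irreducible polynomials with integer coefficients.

Group: 5*p*(2*p**2 - 5*p*z - 4*p*k - 4*p - 3*z**2 + 19*z*k + 12*z - 6*k**2 - 4*k) + (-5*z + 7)*(2*p**2 - 5*p*z - 4*p*k - 4*p - 3*z**2 + 19*z*k + 12*z - 6*k**2 - 4*k); both groups contain (2*p**2 - 5*p*z - 4*p*k - 4*p - 3*z**2 + 19*z*k + 12*z - 6*k**2 - 4*k), so (5*p - 5*z + 7) is a factor with cofactor 2*p**2 - 5*p*z - 4*p*k - 4*p - 3*z**2 + 19*z*k + 12*z - 6*k**2 - 4*k.
The cofactor groups again: 2*p**2 - 5*p*z - 4*p*k - 4*p - 3*z**2 + 19*z*k + 12*z - 6*k**2 - 4*k = p*(2*p + z - 6*k - 4) + (-3*z + k)*(2*p + z - 6*k - 4); both groups contain (2*p + z - 6*k - 4), giving (p - 3*z + k)*(2*p + z - 6*k - 4).

(2*p + z - 6*k - 4)*(5*p - 5*z + 7)*(p - 3*z + k)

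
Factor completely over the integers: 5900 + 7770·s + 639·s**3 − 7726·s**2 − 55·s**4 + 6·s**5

(2·s + 1)·(3·s − 5)·(s − 10)·(s**2 + 2·s + 118)

Trying the rational-root candidates, s = −1/2 is a root, so (2·s + 1) is a factor; dividing leaves 3·s**4 − 29·s**3 + 334·s**2 − 4030·s + 5900.
Next, s = 5/3 is a root, so (3·s − 5) divides it; the quotient is s**3 − 8·s**2 + 98·s − 1180.
Next, s = 10 is a root, so (s − 10) divides it; the quotient is s**2 + 2·s + 118.
The quadratic s**2 + 2·s + 118 has discriminant −468 < 0 and is irreducible over ℤ.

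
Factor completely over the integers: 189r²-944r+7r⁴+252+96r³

(7r-2)(r+7)(r+9)(r-2)

Among the possible rational roots, r = -9 is a root, so (r+9) divides it; the quotient is 7r³+33r²-108r+28.
Continuing, r = 2 is a root, so (r-2) divides it; the quotient is 7r²+47r-14.
The remaining quadratic factors as (7r-2)(r+7).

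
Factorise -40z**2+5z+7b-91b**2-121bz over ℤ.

-(13b+8z-1)(7b+5z)

Group: -7b(13b+8z-1) - 5z(13b+8z-1); both groups contain (13b+8z-1).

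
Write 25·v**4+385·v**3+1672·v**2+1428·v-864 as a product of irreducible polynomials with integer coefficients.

By the rational root theorem, v = -8 is a root, so (v+8) is a factor; dividing leaves 25·v**3+185·v**2+192·v-108.
Continuing, v = -6 is a root, so (v+6) is a factor; dividing leaves 25·v**2+35·v-18.
The remaining quadratic factors as (5·v+9)(5·v-2).

(5·v+9)·(5·v-2)·(v+6)·(v+8)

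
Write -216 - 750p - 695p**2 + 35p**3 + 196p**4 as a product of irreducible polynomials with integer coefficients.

(4p - 9)(7p + 4)(7p + 6)(p + 1)

Testing divisors of the constant over divisors of the leading coefficient, p = 9/4 is a root, so (4p - 9) divides it; the quotient is 49p**3 + 119p**2 + 94p + 24.
Continuing, p = -1 is a root, so (p + 1) divides it; the quotient is 49p**2 + 70p + 24.
The remaining quadratic factors as (7p + 6)(7p + 4).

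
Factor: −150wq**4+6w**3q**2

6q**2w(w−5q)(w+5q)

Pull out the common factor 6wq**2; w**2−25q**2 is a difference of squares.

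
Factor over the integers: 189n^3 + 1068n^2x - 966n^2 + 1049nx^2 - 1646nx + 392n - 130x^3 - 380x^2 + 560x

Group: 9n(21n^2 + 121nx - 98n + 130x^2 - 140x) + (-x - 4)(21n^2 + 121nx - 98n + 130x^2 - 140x); both groups contain (21n^2 + 121nx - 98n + 130x^2 - 140x), so (9n - x - 4) is a factor with cofactor 21n^2 + 121nx - 98n + 130x^2 - 140x.
The cofactor groups again: 21n^2 + 121nx - 98n + 130x^2 - 140x = 3n(7n + 10x) + (13x - 14)(7n + 10x); both groups contain (7n + 10x), giving (3n + 13x - 14)(7n + 10x).

(3n + 13x - 14)(7n + 10x)(9n - x - 4)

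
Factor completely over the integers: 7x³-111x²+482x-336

(7x-6)(x-7)(x-8)

Among the possible rational roots, x = 7 is a root, giving the factor (x-7) and quotient 7x²-62x+48.
The remaining quadratic factors as (x-8)(7x-6).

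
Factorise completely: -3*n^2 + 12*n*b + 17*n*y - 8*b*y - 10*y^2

Group: -3*n*(n - 4*b - 5*y) + 2*y*(n - 4*b - 5*y); both groups contain (n - 4*b - 5*y).

-(n - 4*b - 5*y)*(3*n - 2*y)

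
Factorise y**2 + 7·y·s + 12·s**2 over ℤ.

(y + 3·s)·(y + 4·s)

Group: y·(y + 4·s) + 3·s·(y + 4·s); both groups contain (y + 4·s).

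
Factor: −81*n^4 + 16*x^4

(2*x − 3*n)*(2*x + 3*n)*(4*x^2 + 9*n^2)

Write as (4*x^2)² − (9*n^2)², then factor 4*x^2 − 9*n^2 once more.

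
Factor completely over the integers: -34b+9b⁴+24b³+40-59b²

(3b-2)(3b-5)(b+1)(b+4)

Among the possible rational roots, b = -1 is a root, giving the factor (b+1) and quotient 9b³+15b²-74b+40.
Next, b = -4 is a root, so (b+4) is a factor; dividing leaves 9b²-21b+10.
The remaining quadratic factors as (3b-2)(3b-5).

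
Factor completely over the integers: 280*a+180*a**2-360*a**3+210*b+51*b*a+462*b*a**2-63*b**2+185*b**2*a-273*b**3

Group: 3*b*(-91*b**2+183*b*a-21*b-90*a**2+45*a+70) + 4*a*(-91*b**2+183*b*a-21*b-90*a**2+45*a+70); both groups contain (-91*b**2+183*b*a-21*b-90*a**2+45*a+70), so (3*b+4*a) is a factor with cofactor -91*b**2+183*b*a-21*b-90*a**2+45*a+70.
The cofactor groups again: -91*b**2+183*b*a-21*b-90*a**2+45*a+70 = -7*b*(13*b-15*a-10) + (6*a-7)*(13*b-15*a-10); both groups contain (13*b-15*a-10), giving -(7*b-6*a+7)*(13*b-15*a-10).

-(13*b-15*a-10)*(7*b-6*a+7)*(3*b+4*a)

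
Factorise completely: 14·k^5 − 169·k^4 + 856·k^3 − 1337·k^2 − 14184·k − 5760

By the rational root theorem, k = −3/7 is a root, so (7·k + 3) is a factor; dividing leaves 2·k^4 − 25·k^3 + 133·k^2 − 248·k − 1920.
Next, k = −5/2 is a root, so (2·k + 5) divides it; the quotient is k^3 − 15·k^2 + 104·k − 384.
Then k = 8 is a root, giving the factor (k − 8) and quotient k^2 − 7·k + 48.
The quadratic k^2 − 7·k + 48 has discriminant −143 < 0 and is irreducible over ℤ.

(2·k + 5)·(7·k + 3)·(k − 8)·(k^2 − 7·k + 48)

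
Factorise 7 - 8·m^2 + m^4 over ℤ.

(m + 1)·(m - 1)·(m^2 - 7)

Substitute u = m^2 to get a quadratic in u, then factor.
m^2 - 1 is a difference of squares.
m^2 - 7 is irreducible over ℤ (7 is not a perfect square).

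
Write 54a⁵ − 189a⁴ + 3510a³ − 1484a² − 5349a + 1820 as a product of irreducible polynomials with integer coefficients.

(3a − 1)(3a − 4)(6a + 7)(a² − 3a + 65)

Testing divisors of the constant over divisors of the leading coefficient, a = 4/3 is a root, so (3a − 4) is a factor; dividing leaves 18a⁴ − 39a³ + 1118a² + 996a − 455.
Next, a = 1/3 is a root, giving the factor (3a − 1) and quotient 6a³ − 11a² + 369a + 455.
Continuing, a = −7/6 is a root, so (6a + 7) divides it; the quotient is a² − 3a + 65.
The quadratic a² − 3a + 65 has discriminant −251 < 0 and is irreducible over ℤ.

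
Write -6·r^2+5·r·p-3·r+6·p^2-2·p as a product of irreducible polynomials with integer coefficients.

Group: -3·r·(2·r-3·p+1) - 2·p·(2·r-3·p+1); both groups contain (2·r-3·p+1).

-(2·r-3·p+1)·(3·r+2·p)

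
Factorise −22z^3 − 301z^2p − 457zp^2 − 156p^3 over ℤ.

−(z + 12p)(11z + 13p)(2z + p)

Group: 2z(−11z^2 − 145zp − 156p^2) + p(−11z^2 − 145zp − 156p^2); both groups contain (−11z^2 − 145zp − 156p^2), so (2z + p) is a factor with cofactor −11z^2 − 145zp − 156p^2.
The cofactor groups again: −11z^2 − 145zp − 156p^2 = −11z(z + 12p) − 13p(z + 12p); both groups contain (z + 12p), giving −(11z + 13p)(z + 12p).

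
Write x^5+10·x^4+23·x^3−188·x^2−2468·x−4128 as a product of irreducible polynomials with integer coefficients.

(x+2)·(x+8)·(x−6)·(x^2+6·x+43)

By the rational root theorem, x = −2 is a root, giving the factor (x+2) and quotient x^4+8·x^3+7·x^2−202·x−2064.
Continuing, x = −8 is a root, so (x+8) is a factor; dividing leaves x^3+7·x−258.
Then x = 6 is a root, so (x−6) is a factor; dividing leaves x^2+6·x+43.
The quadratic x^2+6·x+43 has discriminant −136 < 0 and is irreducible over ℤ.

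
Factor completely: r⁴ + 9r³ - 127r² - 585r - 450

By the rational root theorem, r = 10 is a root, giving the factor (r - 10) and quotient r³ + 19r² + 63r + 45.
Continuing, r = -1 is a root, giving the factor (r + 1) and quotient r² + 18r + 45.
The remaining quadratic factors as (r + 3)(r + 15).

(r + 1)(r + 15)(r + 3)(r - 10)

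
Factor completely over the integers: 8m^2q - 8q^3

8q(m + q)(m - q)

Pull out the common factor 8q; m^2 - q^2 is a difference of squares.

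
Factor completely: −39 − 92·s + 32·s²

(4·s − 13)·(8·s + 3)

Need a pair with product 32·(−39) = −1248 and sum −92: that's −104 and 12.
Split the middle term: 32·s² − 104·s + 12·s − 39 = 8·s·(4·s − 13) + 3·(4·s − 13).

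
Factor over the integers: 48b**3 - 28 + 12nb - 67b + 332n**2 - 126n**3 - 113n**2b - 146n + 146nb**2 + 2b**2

Group: 9n(-14n**2 - 25nb + 26n - 6b**2 + 5b + 4) + (-8b - 7)(-14n**2 - 25nb + 26n - 6b**2 + 5b + 4); both groups contain (-14n**2 - 25nb + 26n - 6b**2 + 5b + 4), so (9n - 8b - 7) is a factor with cofactor -14n**2 - 25nb + 26n - 6b**2 + 5b + 4.
The cofactor groups again: -14n**2 - 25nb + 26n - 6b**2 + 5b + 4 = -7n(2n + 3b - 4) + (-2b - 1)(2n + 3b - 4); both groups contain (2n + 3b - 4), giving -(7n + 2b + 1)(2n + 3b - 4).

-(9n - 8b - 7)(7n + 2b + 1)(2n + 3b - 4)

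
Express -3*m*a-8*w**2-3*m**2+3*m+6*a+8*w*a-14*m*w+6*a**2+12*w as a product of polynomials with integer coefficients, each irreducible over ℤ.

-(3*m+2*w-3*a-3)*(m+4*w+2*a)

Group: -3*m*(m+4*w+2*a) + (-2*w+3*a+3)*(m+4*w+2*a); both groups contain (m+4*w+2*a).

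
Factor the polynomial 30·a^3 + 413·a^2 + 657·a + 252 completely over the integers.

Among the possible rational roots, a = -3/5 is a root, giving the factor (5·a + 3) and quotient 6·a^2 + 79·a + 84.
The remaining quadratic factors as (6·a + 7)(a + 12).

(5·a + 3)·(6·a + 7)·(a + 12)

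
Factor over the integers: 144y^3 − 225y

Every term has a factor of 9y. Then 16y^2 − 25 = (4y)² − (5)².

9y(4y + 5)(4y − 5)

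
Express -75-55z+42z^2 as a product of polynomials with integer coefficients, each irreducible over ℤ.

Need a pair with product 42·(-75) = -3150 and sum -55: that's -90 and 35.
Split the middle term: 42z^2-90z + 35z-75 = 6z(7z-15) + 5(7z-15).

(6z+5)(7z-15)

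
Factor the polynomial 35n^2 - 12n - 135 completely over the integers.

(5n + 9)(7n - 15)

Need a pair with product 35·(-135) = -4725 and sum -12: that's -75 and 63.
Split the middle term: 35n^2 - 75n + 63n - 135 = 5n(7n - 15) + 9(7n - 15).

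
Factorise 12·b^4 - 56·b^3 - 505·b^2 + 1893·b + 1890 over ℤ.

(2·b - 9)·(6·b + 5)·(b + 6)·(b - 7)

Among the possible rational roots, b = 7 is a root, giving the factor (b - 7) and quotient 12·b^3 + 28·b^2 - 309·b - 270.
Next, b = 9/2 is a root, giving the factor (2·b - 9) and quotient 6·b^2 + 41·b + 30.
The remaining quadratic factors as (b + 6)(6·b + 5).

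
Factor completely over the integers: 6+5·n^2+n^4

Substitute u = n^2 to get a quadratic in u, then factor.
n^2+3 is irreducible over ℤ (always positive, so no real roots).
n^2+2 is irreducible over ℤ (always positive, so no real roots).

(n^2+2)·(n^2+3)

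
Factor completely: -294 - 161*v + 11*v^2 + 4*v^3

(4*v + 7)*(v + 7)*(v - 6)

Among the possible rational roots, v = 6 is a root, giving the factor (v - 6) and quotient 4*v^2 + 35*v + 49.
The remaining quadratic factors as (v + 7)(4*v + 7).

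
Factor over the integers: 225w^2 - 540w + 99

Pull out the common factor 9, then factor the remaining trinomial.

9(5w - 1)(5w - 11)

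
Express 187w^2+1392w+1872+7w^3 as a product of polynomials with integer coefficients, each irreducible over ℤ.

(7w+12)(w+12)(w+13)

By the rational root theorem, w = -12 is a root, so (w+12) is a factor; dividing leaves 7w^2+103w+156.
The remaining quadratic factors as (w+13)(7w+12).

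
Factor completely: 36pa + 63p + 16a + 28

Group as (36pa + 63p) + (16a + 28) = 9p(4a + 7) + 4(4a + 7).
Both groups share the factor (4a + 7).

(4a + 7)(9p + 4)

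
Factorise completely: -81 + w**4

Difference of squares twice: with A = w and B = 3, A⁴ − B⁴ = (A² − B²)(A² + B²), and A² − B² factors again.

(w + 3)(w - 3)(w**2 + 9)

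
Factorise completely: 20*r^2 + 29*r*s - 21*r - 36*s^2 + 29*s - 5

Group: 4*r*(5*r - 4*s + 1) + (9*s - 5)*(5*r - 4*s + 1); both groups contain (5*r - 4*s + 1).

(4*r + 9*s - 5)*(5*r - 4*s + 1)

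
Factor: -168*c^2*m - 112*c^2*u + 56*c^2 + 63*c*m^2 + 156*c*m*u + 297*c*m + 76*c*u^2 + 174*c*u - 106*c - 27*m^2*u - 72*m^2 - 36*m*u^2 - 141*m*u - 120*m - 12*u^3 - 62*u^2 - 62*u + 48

Group: 7*c*(-24*c*m - 16*c*u + 8*c + 9*m^2 + 12*m*u + 15*m + 4*u^2 + 10*u - 6) + (-3*u - 8)*(-24*c*m - 16*c*u + 8*c + 9*m^2 + 12*m*u + 15*m + 4*u^2 + 10*u - 6); both groups contain (-24*c*m - 16*c*u + 8*c + 9*m^2 + 12*m*u + 15*m + 4*u^2 + 10*u - 6), so (7*c - 3*u - 8) is a factor with cofactor -24*c*m - 16*c*u + 8*c + 9*m^2 + 12*m*u + 15*m + 4*u^2 + 10*u - 6.
The cofactor groups again: -24*c*m - 16*c*u + 8*c + 9*m^2 + 12*m*u + 15*m + 4*u^2 + 10*u - 6 = -8*c*(3*m + 2*u - 1) + (3*m + 2*u + 6)*(3*m + 2*u - 1); both groups contain (3*m + 2*u - 1), giving -(8*c - 3*m - 2*u - 6)*(3*m + 2*u - 1).

-(3*m + 2*u - 1)*(7*c - 3*u - 8)*(8*c - 3*m - 2*u - 6)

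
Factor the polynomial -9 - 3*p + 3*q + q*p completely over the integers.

Group as (q*p + 3*q) + (-3*p - 9) = q*(p + 3) - 3*(p + 3).
Both groups share the factor (p + 3).

(p + 3)*(q - 3)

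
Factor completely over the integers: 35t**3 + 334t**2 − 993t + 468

(5t − 3)(7t − 13)(t + 12)

Trying the rational-root candidates, t = 13/7 is a root, giving the factor (7t − 13) and quotient 5t**2 + 57t − 36.
The remaining quadratic factors as (t + 12)(5t − 3).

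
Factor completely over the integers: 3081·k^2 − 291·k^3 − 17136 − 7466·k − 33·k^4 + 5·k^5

Testing divisors of the constant over divisors of the leading coefficient, k = −7/5 is a root, giving the factor (5·k + 7) and quotient k^4 − 8·k^3 − 47·k^2 + 682·k − 2448.
Next, k = −9 is a root, so (k + 9) is a factor; dividing leaves k^3 − 17·k^2 + 106·k − 272.
Next, k = 8 is a root, so (k − 8) is a factor; dividing leaves k^2 − 9·k + 34.
The quadratic k^2 − 9·k + 34 has discriminant −55 < 0 and is irreducible over ℤ.

(5·k + 7)·(k + 9)·(k − 8)·(k^2 − 9·k + 34)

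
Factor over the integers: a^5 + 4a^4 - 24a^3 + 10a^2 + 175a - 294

Testing divisors of the constant over divisors of the leading coefficient, a = -3 is a root, so (a + 3) divides it; the quotient is a^4 + a^3 - 27a^2 + 91a - 98.
Next, a = 2 is a root, giving the factor (a - 2) and quotient a^3 + 3a^2 - 21a + 49.
Next, a = -7 is a root, giving the factor (a + 7) and quotient a^2 - 4a + 7.
The quadratic a^2 - 4a + 7 has discriminant -12 < 0 and is irreducible over ℤ.

(a + 3)(a + 7)(a - 2)(a^2 - 4a + 7)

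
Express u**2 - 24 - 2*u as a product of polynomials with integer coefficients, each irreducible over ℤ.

(u + 4)*(u - 6)

Two integers with product -24 and sum -2 are -6 and 4.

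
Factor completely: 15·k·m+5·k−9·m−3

(3·m+1)·(5·k−3)

Group as (15·k·m+5·k) + (−9·m−3) = 5·k·(3·m+1) − 3·(3·m+1).
Both groups share the factor (3·m+1).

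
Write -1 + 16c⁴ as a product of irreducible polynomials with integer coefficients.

(2c + 1)(2c - 1)(4c² + 1)

Difference of squares twice: with A = 2c and B = 1, A⁴ − B⁴ = (A² − B²)(A² + B²), and A² − B² factors again.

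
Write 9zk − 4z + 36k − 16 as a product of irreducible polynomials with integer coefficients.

Group as (9zk − 4z) + (36k − 16) = z(9k − 4) + 4(9k − 4).
Both groups share the factor (9k − 4).

(9k − 4)(z + 4)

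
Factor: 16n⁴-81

Difference of squares twice: with A = 2n and B = 3, A⁴ − B⁴ = (A² − B²)(A² + B²), and A² − B² factors again.

(2n+3)(2n-3)(4n²+9)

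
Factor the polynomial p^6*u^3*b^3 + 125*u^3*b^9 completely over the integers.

b^3*u^3*(p^2 + 5*b^2)*(p^4 - 5*p^2*b^2 + 25*b^4)

Pull out the common factor u^3*b^3, leaving p^6 + 125*b^6.
Recognize a sum of cubes with the parts p^2 and 5*b^2.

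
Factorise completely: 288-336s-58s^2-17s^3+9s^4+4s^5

Testing divisors of the constant over divisors of the leading coefficient, s = -4 is a root, giving the factor (s+4) and quotient 4s^4-7s^3+11s^2-102s+72.
Then s = 3/4 is a root, giving the factor (4s-3) and quotient s^3-s^2+2s-24.
Continuing, s = 3 is a root, so (s-3) is a factor; dividing leaves s^2+2s+8.
The quadratic s^2+2s+8 has discriminant -28 < 0 and is irreducible over ℤ.

(4s-3)(s+4)(s-3)(s^2+2s+8)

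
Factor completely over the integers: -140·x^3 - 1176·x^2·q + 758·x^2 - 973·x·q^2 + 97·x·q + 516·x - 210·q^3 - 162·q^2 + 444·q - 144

-(2·x + 15·q - 12)·(5·x + 2·q + 4)·(14·x + 7·q - 3)

Group: 5·x·(-28·x^2 - 224·x·q + 174·x - 105·q^2 + 129·q - 36) + (2·q + 4)·(-28·x^2 - 224·x·q + 174·x - 105·q^2 + 129·q - 36); both groups contain (-28·x^2 - 224·x·q + 174·x - 105·q^2 + 129·q - 36), so (5·x + 2·q + 4) is a factor with cofactor -28·x^2 - 224·x·q + 174·x - 105·q^2 + 129·q - 36.
The cofactor groups again: -28·x^2 - 224·x·q + 174·x - 105·q^2 + 129·q - 36 = -14·x·(2·x + 15·q - 12) + (-7·q + 3)·(2·x + 15·q - 12); both groups contain (2·x + 15·q - 12), giving -(14·x + 7·q - 3)·(2·x + 15·q - 12).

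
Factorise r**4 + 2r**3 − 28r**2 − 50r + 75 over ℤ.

By the rational root theorem, r = −5 is a root, so (r + 5) divides it; the quotient is r**3 − 3r**2 − 13r + 15.
Next, r = 5 is a root, giving the factor (r − 5) and quotient r**2 + 2r − 3.
The remaining quadratic factors as (r + 3)(r − 1).

(r + 3)(r + 5)(r − 1)(r − 5)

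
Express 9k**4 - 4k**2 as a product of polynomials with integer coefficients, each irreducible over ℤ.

Every term has a factor of k**2; factoring it out leaves 9k**2 - 4.
Recognize a difference of squares with the parts 3k and 2.

k**2(3k + 2)(3k - 2)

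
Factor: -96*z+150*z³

6*z*(5*z+4)*(5*z-4)

Every term has a factor of 6*z. Then 25*z²-16 = (5*z)² − (4)².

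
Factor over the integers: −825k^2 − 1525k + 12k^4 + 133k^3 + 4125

Trying the rational-root candidates, k = −11/4 is a root, so (4k + 11) divides it; the quotient is 3k^3 + 25k^2 − 275k + 375.
Next, k = 5 is a root, giving the factor (k − 5) and quotient 3k^2 + 40k − 75.
The remaining quadratic factors as (k + 15)(3k − 5).

(3k − 5)(4k + 11)(k + 15)(k − 5)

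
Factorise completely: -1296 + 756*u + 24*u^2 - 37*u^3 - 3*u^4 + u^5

(u - 2)*(u - 4)*(u - 6)*(u^2 + 9*u + 27)

Testing divisors of the constant over divisors of the leading coefficient, u = 2 is a root, so (u - 2) is a factor; dividing leaves u^4 - u^3 - 39*u^2 - 54*u + 648.
Continuing, u = 6 is a root, so (u - 6) divides it; the quotient is u^3 + 5*u^2 - 9*u - 108.
Next, u = 4 is a root, giving the factor (u - 4) and quotient u^2 + 9*u + 27.
The quadratic u^2 + 9*u + 27 has discriminant -27 < 0 and is irreducible over ℤ.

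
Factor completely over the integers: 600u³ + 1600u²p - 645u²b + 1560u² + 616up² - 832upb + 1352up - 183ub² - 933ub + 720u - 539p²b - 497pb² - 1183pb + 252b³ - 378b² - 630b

Group: 8u(75u² + 200up - 15ub + 195u + 77p² + 71pb + 169p - 36b² + 54b + 90) - 7b(75u² + 200up - 15ub + 195u + 77p² + 71pb + 169p - 36b² + 54b + 90); both groups contain (75u² + 200up - 15ub + 195u + 77p² + 71pb + 169p - 36b² + 54b + 90), so (8u - 7b) is a factor with cofactor 75u² + 200up - 15ub + 195u + 77p² + 71pb + 169p - 36b² + 54b + 90.
The cofactor groups again: 75u² + 200up - 15ub + 195u + 77p² + 71pb + 169p - 36b² + 54b + 90 = 5u(15u + 7p + 9b + 9) + (11p - 4b + 10)(15u + 7p + 9b + 9); both groups contain (15u + 7p + 9b + 9), giving (5u + 11p - 4b + 10)(15u + 7p + 9b + 9).

(5u + 11p - 4b + 10)(8u - 7b)(15u + 7p + 9b + 9)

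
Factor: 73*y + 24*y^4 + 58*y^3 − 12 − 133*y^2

(2*y − 1)*(3*y − 1)*(4*y − 3)*(y + 4)

Among the possible rational roots, y = 3/4 is a root, so (4*y − 3) is a factor; dividing leaves 6*y^3 + 19*y^2 − 19*y + 4.
Then y = −4 is a root, so (y + 4) divides it; the quotient is 6*y^2 − 5*y + 1.
The remaining quadratic factors as (3*y − 1)(2*y − 1).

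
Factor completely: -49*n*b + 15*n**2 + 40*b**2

(3*n - 5*b)*(5*n - 8*b)

Group: 5*n*(3*n - 5*b) - 8*b*(3*n - 5*b); both groups contain (3*n - 5*b).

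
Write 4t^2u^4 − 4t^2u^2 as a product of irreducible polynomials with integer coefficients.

Pull out the common factor 4t^2u^2, leaving u^2 − 1.
Recognize a difference of squares with the parts u and 1.

4t^2u^2(u + 1)(u − 1)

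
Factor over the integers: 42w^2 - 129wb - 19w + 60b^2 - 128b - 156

(6w - 15b - 13)(7w - 4b + 12)

Group: 6w(7w - 4b + 12) + (-15b - 13)(7w - 4b + 12); both groups contain (7w - 4b + 12).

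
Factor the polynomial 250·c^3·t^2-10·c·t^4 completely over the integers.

Factor out 10·c·t^2, leaving 25·c^2-t^2, which is a difference of two squares.

10·c·t^2·(5·c+t)·(5·c-t)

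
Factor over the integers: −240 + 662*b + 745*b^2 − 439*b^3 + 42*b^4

(6*b + 5)*(7*b − 2)*(b − 3)*(b − 8)

Testing divisors of the constant over divisors of the leading coefficient, b = 2/7 is a root, so (7*b − 2) divides it; the quotient is 6*b^3 − 61*b^2 + 89*b + 120.
Then b = −5/6 is a root, so (6*b + 5) is a factor; dividing leaves b^2 − 11*b + 24.
The remaining quadratic factors as (b − 8)(b − 3).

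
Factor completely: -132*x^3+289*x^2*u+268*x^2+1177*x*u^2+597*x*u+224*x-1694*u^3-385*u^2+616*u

-(3*x-11*u-8)*(11*x-14*u+7)*(4*x+11*u)

Group: 11*x*(-12*x^2+11*x*u+32*x+121*u^2+88*u) + (-14*u+7)*(-12*x^2+11*x*u+32*x+121*u^2+88*u); both groups contain (-12*x^2+11*x*u+32*x+121*u^2+88*u), so (11*x-14*u+7) is a factor with cofactor -12*x^2+11*x*u+32*x+121*u^2+88*u.
The cofactor groups again: -12*x^2+11*x*u+32*x+121*u^2+88*u = -4*x*(3*x-11*u-8) - 11*u*(3*x-11*u-8); both groups contain (3*x-11*u-8), giving -(4*x+11*u)*(3*x-11*u-8).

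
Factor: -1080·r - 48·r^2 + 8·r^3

Pull out the common factor 8·r, then factor the remaining trinomial.

8·r·(r + 9)·(r - 15)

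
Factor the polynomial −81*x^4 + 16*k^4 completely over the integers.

(2*k)⁴ − (3*x)⁴ = ((2*k)² − (3*x)²)((2*k)² + (3*x)²); the first factor splits again, the second (4*k^2 + 9*x^2) is irreducible.

(2*k + 3*x)*(2*k − 3*x)*(4*k^2 + 9*x^2)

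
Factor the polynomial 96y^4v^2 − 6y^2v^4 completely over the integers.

6v^2y^2(4y − v)(4y + v)

Pull out the common factor 6y^2v^2; 16y^2 − v^2 is a difference of squares.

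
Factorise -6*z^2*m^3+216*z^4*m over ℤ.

6*m*z^2*(6*z-m)*(6*z+m)

Every term has a factor of 6*z^2*m. Then 36*z^2-m^2 = (6*z)² − (m)².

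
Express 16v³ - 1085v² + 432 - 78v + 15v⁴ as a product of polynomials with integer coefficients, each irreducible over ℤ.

(3v + 2)(5v - 3)(v + 9)(v - 8)

Among the possible rational roots, v = 8 is a root, so (v - 8) divides it; the quotient is 15v³ + 136v² + 3v - 54.
Next, v = -2/3 is a root, giving the factor (3v + 2) and quotient 5v² + 42v - 27.
The remaining quadratic factors as (5v - 3)(v + 9).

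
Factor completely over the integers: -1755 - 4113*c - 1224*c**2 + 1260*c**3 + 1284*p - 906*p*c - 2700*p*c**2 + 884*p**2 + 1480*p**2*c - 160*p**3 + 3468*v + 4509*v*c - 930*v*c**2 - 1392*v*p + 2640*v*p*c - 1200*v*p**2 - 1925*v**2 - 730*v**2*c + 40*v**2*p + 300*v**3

Group: 15*v*(20*v**2 - 30*v*c - 111*v - 80*p**2 + 180*p*c - 78*p - 90*c**2 + 171*c + 135) + (2*p - 14*c - 13)*(20*v**2 - 30*v*c - 111*v - 80*p**2 + 180*p*c - 78*p - 90*c**2 + 171*c + 135); both groups contain (20*v**2 - 30*v*c - 111*v - 80*p**2 + 180*p*c - 78*p - 90*c**2 + 171*c + 135), so (15*v + 2*p - 14*c - 13) is a factor with cofactor 20*v**2 - 30*v*c - 111*v - 80*p**2 + 180*p*c - 78*p - 90*c**2 + 171*c + 135.
The cofactor groups again: 20*v**2 - 30*v*c - 111*v - 80*p**2 + 180*p*c - 78*p - 90*c**2 + 171*c + 135 = 4*v*(5*v + 10*p - 15*c - 9) + (-8*p + 6*c - 15)*(5*v + 10*p - 15*c - 9); both groups contain (5*v + 10*p - 15*c - 9), giving (4*v - 8*p + 6*c - 15)*(5*v + 10*p - 15*c - 9).

(15*v + 2*p - 14*c - 13)*(5*v + 10*p - 15*c - 9)*(4*v - 8*p + 6*c - 15)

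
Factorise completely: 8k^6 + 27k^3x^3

k^3(2k + 3x)(4k^2 - 6kx + 9x^2)

Factor out k^3 first: what remains is 8k^3 + 27x^3.
Recognize a sum of cubes with the parts 3x and 2k.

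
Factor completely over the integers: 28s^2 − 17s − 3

(4s − 3)(7s + 1)

Need a pair with product 28·(−3) = −84 and sum −17: that's 4 and −21.
Split the middle term: 28s^2 + 4s − 21s − 3 = 4s(7s + 1) − 3(7s + 1).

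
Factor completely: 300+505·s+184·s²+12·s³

By the rational root theorem, s = -5/6 is a root, so (6·s+5) is a factor; dividing leaves 2·s²+29·s+60.
The remaining quadratic factors as (s+12)(2·s+5).

(2·s+5)·(6·s+5)·(s+12)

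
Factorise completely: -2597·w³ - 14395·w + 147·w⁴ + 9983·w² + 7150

Testing divisors of the constant over divisors of the leading coefficient, w = 11/7 is a root, so (7·w - 11) divides it; the quotient is 21·w³ - 338·w² + 895·w - 650.
Then w = 10/7 is a root, giving the factor (7·w - 10) and quotient 3·w² - 44·w + 65.
The remaining quadratic factors as (w - 13)(3·w - 5).

(3·w - 5)·(7·w - 10)·(7·w - 11)·(w - 13)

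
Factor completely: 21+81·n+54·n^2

3·(3·n+1)·(6·n+7)

Pull out the common factor 3, then factor the remaining trinomial.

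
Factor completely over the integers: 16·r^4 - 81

(2·r + 3)·(2·r - 3)·(4·r^2 + 9)

Difference of squares twice: with A = 2·r and B = 3, A⁴ − B⁴ = (A² − B²)(A² + B²), and A² − B² factors again.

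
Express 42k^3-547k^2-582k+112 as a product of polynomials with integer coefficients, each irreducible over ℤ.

Trying the rational-root candidates, k = 14 is a root, so (k-14) is a factor; dividing leaves 42k^2+41k-8.
The remaining quadratic factors as (6k-1)(7k+8).

(6k-1)(7k+8)(k-14)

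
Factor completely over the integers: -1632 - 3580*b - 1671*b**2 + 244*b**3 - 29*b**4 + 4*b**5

(4*b + 3)*(b + 1)*(b - 8)*(b**2 - b + 68)

Trying the rational-root candidates, b = -3/4 is a root, so (4*b + 3) divides it; the quotient is b**4 - 8*b**3 + 67*b**2 - 468*b - 544.
Continuing, b = 8 is a root, giving the factor (b - 8) and quotient b**3 + 67*b + 68.
Next, b = -1 is a root, giving the factor (b + 1) and quotient b**2 - b + 68.
The quadratic b**2 - b + 68 has discriminant -271 < 0 and is irreducible over ℤ.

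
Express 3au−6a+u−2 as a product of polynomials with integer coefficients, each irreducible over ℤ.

Group as (3au−6a) + (u−2) = 3a(u−2) + (u−2).
Both groups share the factor (u−2).

(3a+1)(u−2)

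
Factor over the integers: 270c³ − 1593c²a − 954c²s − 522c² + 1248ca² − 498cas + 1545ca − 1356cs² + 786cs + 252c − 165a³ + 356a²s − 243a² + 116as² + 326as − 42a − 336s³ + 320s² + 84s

Group: 6c(45c² − 258ca − 174cs − 87c + 165a² − 26as + 243a − 168s² + 160s + 42) + (−a + 2s)(45c² − 258ca − 174cs − 87c + 165a² − 26as + 243a − 168s² + 160s + 42); both groups contain (45c² − 258ca − 174cs − 87c + 165a² − 26as + 243a − 168s² + 160s + 42), so (6c − a + 2s) is a factor with cofactor 45c² − 258ca − 174cs − 87c + 165a² − 26as + 243a − 168s² + 160s + 42.
The cofactor groups again: 45c² − 258ca − 174cs − 87c + 165a² − 26as + 243a − 168s² + 160s + 42 = 3c(15c − 11a + 12s − 14) + (−15a − 14s − 3)(15c − 11a + 12s − 14); both groups contain (15c − 11a + 12s − 14), giving (3c − 15a − 14s − 3)(15c − 11a + 12s − 14).

(15c − 11a + 12s − 14)(3c − 15a − 14s − 3)(6c − a + 2s)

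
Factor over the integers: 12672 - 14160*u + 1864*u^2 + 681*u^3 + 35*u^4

Testing divisors of the constant over divisors of the leading coefficient, u = 12/5 is a root, giving the factor (5*u - 12) and quotient 7*u^3 + 153*u^2 + 740*u - 1056.
Then u = -11 is a root, so (u + 11) divides it; the quotient is 7*u^2 + 76*u - 96.
The remaining quadratic factors as (7*u - 8)(u + 12).

(5*u - 12)*(7*u - 8)*(u + 11)*(u + 12)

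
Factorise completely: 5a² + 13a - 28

Need a pair with product 5·(-28) = -140 and sum 13: that's 20 and -7.
Split the middle term: 5a² + 20a - 7a - 28 = 5a(a + 4) - 7(a + 4).

(5a - 7)(a + 4)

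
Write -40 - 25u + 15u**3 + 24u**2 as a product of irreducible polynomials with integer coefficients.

(5u + 8)(3u**2 - 5)

Group as (15u**3 - 25u) + (24u**2 - 40) = 5u(3u**2 - 5) + 8(3u**2 - 5).
Both groups share the factor (3u**2 - 5).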